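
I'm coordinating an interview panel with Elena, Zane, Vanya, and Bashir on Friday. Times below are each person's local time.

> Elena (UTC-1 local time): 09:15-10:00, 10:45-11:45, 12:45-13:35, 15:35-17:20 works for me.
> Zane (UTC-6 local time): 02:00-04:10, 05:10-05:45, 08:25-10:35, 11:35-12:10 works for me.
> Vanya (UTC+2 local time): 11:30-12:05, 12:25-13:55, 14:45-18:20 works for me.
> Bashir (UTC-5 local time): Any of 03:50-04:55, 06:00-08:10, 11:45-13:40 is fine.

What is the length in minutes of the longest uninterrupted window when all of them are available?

Elena in UTC: 10:15-11:00, 11:45-12:45, 13:45-14:35, 16:35-18:20 (add 1h to convert from UTC-1).
Zane in UTC: 08:00-10:10, 11:10-11:45, 14:25-16:35, 17:35-18:10 (add 6h to convert from UTC-6).
Vanya in UTC: 09:30-10:05, 10:25-11:55, 12:45-16:20 (subtract 2h to convert from UTC+2).
Bashir in UTC: 08:50-09:55, 11:00-13:10, 16:45-18:40 (add 5h to convert from UTC-5).
Elena ∩ Zane: 14:25-14:35, 17:35-18:10.
Elena ∩ Zane ∩ Vanya: 14:25-14:35.
Elena ∩ Zane ∩ Vanya ∩ Bashir: ∅.
There is no time when everyone is free.
No common window exists, so the longest block is 0 minutes.

0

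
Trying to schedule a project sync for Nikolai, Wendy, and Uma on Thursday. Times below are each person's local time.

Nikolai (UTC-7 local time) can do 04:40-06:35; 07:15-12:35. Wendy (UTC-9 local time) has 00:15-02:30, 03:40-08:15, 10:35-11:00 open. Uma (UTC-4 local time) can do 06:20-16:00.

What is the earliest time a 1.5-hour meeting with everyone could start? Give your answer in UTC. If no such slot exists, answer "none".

14:15

Nikolai in UTC: 11:40-13:35, 14:15-19:35 (add 7h to convert from UTC-7).
Wendy in UTC: 09:15-11:30, 12:40-17:15, 19:35-20:00 (add 9h to convert from UTC-9).
Uma in UTC: 10:20-20:00 (add 4h to convert from UTC-4).
Nikolai ∩ Wendy: 12:40-13:35, 14:15-17:15.
Nikolai ∩ Wendy ∩ Uma: 12:40-13:35, 14:15-17:15.
The first common window of at least 90 minutes is 14:15-17:15, so the earliest start is 14:15.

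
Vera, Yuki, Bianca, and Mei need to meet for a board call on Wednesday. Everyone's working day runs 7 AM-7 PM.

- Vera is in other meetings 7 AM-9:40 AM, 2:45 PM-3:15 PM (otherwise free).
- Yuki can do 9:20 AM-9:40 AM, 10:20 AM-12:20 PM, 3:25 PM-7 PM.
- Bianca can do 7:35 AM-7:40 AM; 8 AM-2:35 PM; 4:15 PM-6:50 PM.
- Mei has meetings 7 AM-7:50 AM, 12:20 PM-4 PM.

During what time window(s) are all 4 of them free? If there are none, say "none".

Vera free: 09:40-14:45, 15:15-19:00 (invert busy blocks within the working day).
Yuki free: 09:20-09:40, 10:20-12:20, 15:25-19:00.
Bianca free: 07:35-07:40, 08:00-14:35, 16:15-18:50.
Mei free: 07:50-12:20, 16:00-19:00 (invert busy blocks within the working day).
Vera ∩ Yuki: 10:20-12:20, 15:25-19:00.
Vera ∩ Yuki ∩ Bianca: 10:20-12:20, 16:15-18:50.
Vera ∩ Yuki ∩ Bianca ∩ Mei: 10:20-12:20, 16:15-18:50.

10:20-12:20, 16:15-18:50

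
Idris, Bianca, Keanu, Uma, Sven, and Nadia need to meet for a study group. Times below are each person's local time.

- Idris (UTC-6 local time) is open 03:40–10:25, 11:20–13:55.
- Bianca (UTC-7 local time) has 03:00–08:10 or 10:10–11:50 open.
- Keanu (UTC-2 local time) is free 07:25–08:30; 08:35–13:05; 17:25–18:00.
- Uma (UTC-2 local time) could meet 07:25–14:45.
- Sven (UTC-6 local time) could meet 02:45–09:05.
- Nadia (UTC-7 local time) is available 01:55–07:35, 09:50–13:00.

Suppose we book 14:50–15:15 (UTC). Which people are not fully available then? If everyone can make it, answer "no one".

Idris in UTC: 09:40-16:25, 17:20-19:55 (add 6h to convert from UTC-6).
Bianca in UTC: 10:00-15:10, 17:10-18:50 (add 7h to convert from UTC-7).
Keanu in UTC: 09:25-10:30, 10:35-15:05, 19:25-20:00 (add 2h to convert from UTC-2).
Uma in UTC: 09:25-16:45 (add 2h to convert from UTC-2).
Sven in UTC: 08:45-15:05 (add 6h to convert from UTC-6).
Nadia in UTC: 08:55-14:35, 16:50-20:00 (add 7h to convert from UTC-7).
Idris: free for 14:50-15:15. Bianca: not fully free for 14:50-15:15. Keanu: not fully free for 14:50-15:15. Uma: free for 14:50-15:15. Sven: not fully free for 14:50-15:15. Nadia: not fully free for 14:50-15:15.

Bianca, Keanu, Nadia, Sven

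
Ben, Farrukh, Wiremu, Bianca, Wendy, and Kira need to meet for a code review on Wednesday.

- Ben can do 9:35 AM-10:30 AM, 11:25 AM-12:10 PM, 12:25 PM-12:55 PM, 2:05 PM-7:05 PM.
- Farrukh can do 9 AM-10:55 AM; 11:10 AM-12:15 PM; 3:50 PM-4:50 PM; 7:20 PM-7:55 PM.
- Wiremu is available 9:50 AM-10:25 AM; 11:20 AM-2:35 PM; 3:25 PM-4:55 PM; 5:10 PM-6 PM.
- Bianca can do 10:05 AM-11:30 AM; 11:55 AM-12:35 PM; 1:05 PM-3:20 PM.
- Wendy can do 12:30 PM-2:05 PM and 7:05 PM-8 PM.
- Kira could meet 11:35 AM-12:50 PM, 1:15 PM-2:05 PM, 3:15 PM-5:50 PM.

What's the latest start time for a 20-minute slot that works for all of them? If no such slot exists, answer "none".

Ben ∩ Farrukh: 09:35-10:30, 11:25-12:10, 15:50-16:50.
Ben ∩ Farrukh ∩ Wiremu: 09:50-10:25, 11:25-12:10, 15:50-16:50.
Ben ∩ Farrukh ∩ Wiremu ∩ Bianca: 10:05-10:25, 11:25-11:30, 11:55-12:10.
Ben ∩ Farrukh ∩ Wiremu ∩ Bianca ∩ Wendy: ∅.
Ben ∩ Farrukh ∩ Wiremu ∩ Bianca ∩ Wendy ∩ Kira: ∅.
There is no time when everyone is free.
No common window is at least 20 minutes long.

none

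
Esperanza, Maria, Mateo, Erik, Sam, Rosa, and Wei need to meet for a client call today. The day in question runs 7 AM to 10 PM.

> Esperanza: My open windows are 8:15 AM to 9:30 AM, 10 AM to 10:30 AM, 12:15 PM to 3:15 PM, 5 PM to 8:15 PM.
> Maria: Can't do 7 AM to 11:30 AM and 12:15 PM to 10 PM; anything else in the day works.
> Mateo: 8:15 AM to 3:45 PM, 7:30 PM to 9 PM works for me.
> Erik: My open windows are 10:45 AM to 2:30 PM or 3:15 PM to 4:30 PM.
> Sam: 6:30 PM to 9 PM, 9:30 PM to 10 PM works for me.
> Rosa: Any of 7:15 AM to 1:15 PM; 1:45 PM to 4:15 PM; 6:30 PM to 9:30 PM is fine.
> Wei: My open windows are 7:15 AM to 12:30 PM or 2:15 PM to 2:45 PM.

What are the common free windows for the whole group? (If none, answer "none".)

Esperanza free: 08:15-09:30, 10:00-10:30, 12:15-15:15, 17:00-20:15.
Maria free: 11:30-12:15 (invert busy blocks within the working day).
Mateo free: 08:15-15:45, 19:30-21:00.
Erik free: 10:45-14:30, 15:15-16:30.
Sam free: 18:30-21:00, 21:30-22:00.
Rosa free: 07:15-13:15, 13:45-16:15, 18:30-21:30.
Wei free: 07:15-12:30, 14:15-14:45.
Esperanza ∩ Maria: ∅.
Esperanza ∩ Maria ∩ Mateo: ∅.
Esperanza ∩ Maria ∩ Mateo ∩ Erik: ∅.
Esperanza ∩ Maria ∩ Mateo ∩ Erik ∩ Sam: ∅.
Esperanza ∩ Maria ∩ Mateo ∩ Erik ∩ Sam ∩ Rosa: ∅.
Esperanza ∩ Maria ∩ Mateo ∩ Erik ∩ Sam ∩ Rosa ∩ Wei: ∅.
There is no time when everyone is free.

none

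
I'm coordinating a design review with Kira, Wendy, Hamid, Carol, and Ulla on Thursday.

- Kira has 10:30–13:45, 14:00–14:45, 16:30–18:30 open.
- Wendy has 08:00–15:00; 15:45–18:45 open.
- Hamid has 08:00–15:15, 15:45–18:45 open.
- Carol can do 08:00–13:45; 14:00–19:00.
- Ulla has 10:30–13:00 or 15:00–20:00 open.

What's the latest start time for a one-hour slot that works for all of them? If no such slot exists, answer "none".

17:30

Kira ∩ Wendy: 10:30-13:45, 14:00-14:45, 16:30-18:30.
Kira ∩ Wendy ∩ Hamid: 10:30-13:45, 14:00-14:45, 16:30-18:30.
Kira ∩ Wendy ∩ Hamid ∩ Carol: 10:30-13:45, 14:00-14:45, 16:30-18:30.
Kira ∩ Wendy ∩ Hamid ∩ Carol ∩ Ulla: 10:30-13:00, 16:30-18:30.
Those are the intersection windows.
The last common window of at least 60 minutes is 16:30-18:30; a 60-minute meeting can start as late as 17:30 and still end by 18:30.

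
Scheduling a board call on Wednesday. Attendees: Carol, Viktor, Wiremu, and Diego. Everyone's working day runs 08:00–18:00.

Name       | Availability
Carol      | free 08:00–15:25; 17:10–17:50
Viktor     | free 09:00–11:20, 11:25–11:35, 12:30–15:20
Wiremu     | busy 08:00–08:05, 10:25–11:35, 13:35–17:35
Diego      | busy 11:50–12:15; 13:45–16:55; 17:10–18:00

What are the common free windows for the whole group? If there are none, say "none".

Carol free: 08:00-15:25, 17:10-17:50.
Viktor free: 09:00-11:20, 11:25-11:35, 12:30-15:20.
Wiremu free: 08:05-10:25, 11:35-13:35, 17:35-18:00 (invert busy blocks within the working day).
Diego free: 08:00-11:50, 12:15-13:45, 16:55-17:10 (invert busy blocks within the working day).
Carol ∩ Viktor: 09:00-11:20, 11:25-11:35, 12:30-15:20.
Carol ∩ Viktor ∩ Wiremu: 09:00-10:25, 12:30-13:35.
Carol ∩ Viktor ∩ Wiremu ∩ Diego: 09:00-10:25, 12:30-13:35.

09:00-10:25, 12:30-13:35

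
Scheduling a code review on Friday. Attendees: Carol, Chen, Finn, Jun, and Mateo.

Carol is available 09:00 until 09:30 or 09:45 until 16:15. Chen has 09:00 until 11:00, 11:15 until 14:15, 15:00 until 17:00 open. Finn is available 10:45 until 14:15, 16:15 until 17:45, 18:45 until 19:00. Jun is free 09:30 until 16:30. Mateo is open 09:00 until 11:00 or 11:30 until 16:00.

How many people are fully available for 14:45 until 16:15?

2

Carol and Jun can make the full 14:45-16:15 slot — that's 2.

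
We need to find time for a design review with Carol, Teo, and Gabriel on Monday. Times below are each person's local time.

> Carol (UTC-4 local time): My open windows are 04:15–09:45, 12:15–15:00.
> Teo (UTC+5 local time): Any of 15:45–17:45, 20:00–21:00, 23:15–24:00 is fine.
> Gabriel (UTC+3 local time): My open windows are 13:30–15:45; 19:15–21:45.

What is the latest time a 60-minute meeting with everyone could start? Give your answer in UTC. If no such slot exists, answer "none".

11:45

Carol in UTC: 08:15-13:45, 16:15-19:00 (add 4h to convert from UTC-4).
Teo in UTC: 10:45-12:45, 15:00-16:00, 18:15-19:00 (subtract 5h to convert from UTC+5).
Gabriel in UTC: 10:30-12:45, 16:15-18:45 (subtract 3h to convert from UTC+3).
Carol ∩ Teo: 10:45-12:45, 18:15-19:00.
Carol ∩ Teo ∩ Gabriel: 10:45-12:45, 18:15-18:45.
The last common window of at least 60 minutes is 10:45-12:45; a 60-minute meeting can start as late as 11:45 and still end by 12:45.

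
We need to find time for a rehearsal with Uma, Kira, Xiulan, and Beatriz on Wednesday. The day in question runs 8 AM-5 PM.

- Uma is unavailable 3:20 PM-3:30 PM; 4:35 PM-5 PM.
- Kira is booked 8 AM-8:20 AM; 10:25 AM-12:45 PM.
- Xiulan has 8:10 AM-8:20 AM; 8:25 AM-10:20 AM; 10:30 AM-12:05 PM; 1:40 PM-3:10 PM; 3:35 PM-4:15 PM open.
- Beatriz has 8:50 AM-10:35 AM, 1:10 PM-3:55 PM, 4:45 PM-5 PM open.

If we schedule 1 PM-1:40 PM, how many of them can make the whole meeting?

Uma free: 08:00-15:20, 15:30-16:35 (invert busy blocks within the working day).
Kira free: 08:20-10:25, 12:45-17:00 (invert busy blocks within the working day).
Xiulan free: 08:10-08:20, 08:25-10:20, 10:30-12:05, 13:40-15:10, 15:35-16:15.
Beatriz free: 08:50-10:35, 13:10-15:55, 16:45-17:00.
Uma and Kira can make the full 13:00-13:40 slot — that's 2.

2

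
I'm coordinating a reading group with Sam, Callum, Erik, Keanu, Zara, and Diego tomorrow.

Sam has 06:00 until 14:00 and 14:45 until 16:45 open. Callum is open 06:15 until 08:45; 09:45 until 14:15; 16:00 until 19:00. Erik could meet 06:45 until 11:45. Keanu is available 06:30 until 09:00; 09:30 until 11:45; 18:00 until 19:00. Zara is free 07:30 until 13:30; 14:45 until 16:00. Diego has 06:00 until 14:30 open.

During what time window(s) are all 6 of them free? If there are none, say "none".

Sam ∩ Callum: 06:15-08:45, 09:45-14:00, 16:00-16:45.
Sam ∩ Callum ∩ Erik: 06:45-08:45, 09:45-11:45.
Sam ∩ Callum ∩ Erik ∩ Keanu: 06:45-08:45, 09:45-11:45.
Sam ∩ Callum ∩ Erik ∩ Keanu ∩ Zara: 07:30-08:45, 09:45-11:45.
Sam ∩ Callum ∩ Erik ∩ Keanu ∩ Zara ∩ Diego: 07:30-08:45, 09:45-11:45.

07:30-08:45, 09:45-11:45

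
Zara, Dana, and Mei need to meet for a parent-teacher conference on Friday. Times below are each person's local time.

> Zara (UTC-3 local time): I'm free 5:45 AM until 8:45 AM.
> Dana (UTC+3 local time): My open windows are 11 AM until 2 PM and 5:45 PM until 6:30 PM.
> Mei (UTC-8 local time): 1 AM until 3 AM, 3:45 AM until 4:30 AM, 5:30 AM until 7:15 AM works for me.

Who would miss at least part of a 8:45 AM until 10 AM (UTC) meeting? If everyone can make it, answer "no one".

Zara in UTC: 08:45-11:45 (add 3h to convert from UTC-3).
Dana in UTC: 08:00-11:00, 14:45-15:30 (subtract 3h to convert from UTC+3).
Mei in UTC: 09:00-11:00, 11:45-12:30, 13:30-15:15 (add 8h to convert from UTC-8).
Zara: free for 08:45-10:00. Dana: free for 08:45-10:00. Mei: not fully free for 08:45-10:00.

Mei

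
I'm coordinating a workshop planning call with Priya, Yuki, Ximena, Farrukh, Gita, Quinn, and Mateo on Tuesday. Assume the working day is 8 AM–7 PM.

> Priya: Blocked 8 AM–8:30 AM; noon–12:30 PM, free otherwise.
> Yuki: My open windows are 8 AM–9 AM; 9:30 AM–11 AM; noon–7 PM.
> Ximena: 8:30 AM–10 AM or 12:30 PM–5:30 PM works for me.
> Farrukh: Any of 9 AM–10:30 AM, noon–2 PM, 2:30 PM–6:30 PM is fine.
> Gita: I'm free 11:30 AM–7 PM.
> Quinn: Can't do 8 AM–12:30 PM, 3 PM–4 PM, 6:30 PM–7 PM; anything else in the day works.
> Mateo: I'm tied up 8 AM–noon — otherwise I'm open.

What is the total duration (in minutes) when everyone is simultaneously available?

210

Priya free: 08:30-12:00, 12:30-19:00 (invert busy blocks within the working day).
Yuki free: 08:00-09:00, 09:30-11:00, 12:00-19:00.
Ximena free: 08:30-10:00, 12:30-17:30.
Farrukh free: 09:00-10:30, 12:00-14:00, 14:30-18:30.
Gita free: 11:30-19:00.
Quinn free: 12:30-15:00, 16:00-18:30 (invert busy blocks within the working day).
Mateo free: 12:00-19:00 (invert busy blocks within the working day).
Priya ∩ Yuki: 08:30-09:00, 09:30-11:00, 12:30-19:00.
Priya ∩ Yuki ∩ Ximena: 08:30-09:00, 09:30-10:00, 12:30-17:30.
Priya ∩ Yuki ∩ Ximena ∩ Farrukh: 09:30-10:00, 12:30-14:00, 14:30-17:30.
Priya ∩ Yuki ∩ Ximena ∩ Farrukh ∩ Gita: 12:30-14:00, 14:30-17:30.
Priya ∩ Yuki ∩ Ximena ∩ Farrukh ∩ Gita ∩ Quinn: 12:30-14:00, 14:30-15:00, 16:00-17:30.
Priya ∩ Yuki ∩ Ximena ∩ Farrukh ∩ Gita ∩ Quinn ∩ Mateo: 12:30-14:00, 14:30-15:00, 16:00-17:30.
Summing the common windows: 90 + 30 + 90 = 210 minutes.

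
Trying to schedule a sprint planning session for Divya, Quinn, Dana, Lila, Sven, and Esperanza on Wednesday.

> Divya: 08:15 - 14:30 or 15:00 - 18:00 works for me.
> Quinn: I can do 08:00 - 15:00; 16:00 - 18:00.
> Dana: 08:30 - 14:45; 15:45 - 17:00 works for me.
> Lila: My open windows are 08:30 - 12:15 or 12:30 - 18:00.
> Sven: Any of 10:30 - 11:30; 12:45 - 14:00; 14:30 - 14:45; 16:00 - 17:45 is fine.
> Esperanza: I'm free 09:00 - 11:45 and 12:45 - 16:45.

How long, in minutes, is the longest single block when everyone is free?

75

Divya ∩ Quinn: 08:15-14:30, 16:00-18:00.
Divya ∩ Quinn ∩ Dana: 08:30-14:30, 16:00-17:00.
Divya ∩ Quinn ∩ Dana ∩ Lila: 08:30-12:15, 12:30-14:30, 16:00-17:00.
Divya ∩ Quinn ∩ Dana ∩ Lila ∩ Sven: 10:30-11:30, 12:45-14:00, 16:00-17:00.
Divya ∩ Quinn ∩ Dana ∩ Lila ∩ Sven ∩ Esperanza: 10:30-11:30, 12:45-14:00, 16:00-16:45.
So the common availability across everyone is 10:30-11:30, 12:45-14:00, 16:00-16:45.
The longest is 12:45-14:00 at 75 minutes.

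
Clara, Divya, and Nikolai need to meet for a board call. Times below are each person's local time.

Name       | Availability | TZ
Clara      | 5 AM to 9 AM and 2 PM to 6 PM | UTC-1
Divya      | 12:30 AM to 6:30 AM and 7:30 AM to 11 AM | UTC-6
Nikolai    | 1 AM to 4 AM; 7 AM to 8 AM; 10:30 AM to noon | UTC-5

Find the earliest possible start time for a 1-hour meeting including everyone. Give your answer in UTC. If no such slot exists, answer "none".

Clara in UTC: 06:00-10:00, 15:00-19:00 (add 1h to convert from UTC-1).
Divya in UTC: 06:30-12:30, 13:30-17:00 (add 6h to convert from UTC-6).
Nikolai in UTC: 06:00-09:00, 12:00-13:00, 15:30-17:00 (add 5h to convert from UTC-5).
Clara ∩ Divya: 06:30-10:00, 15:00-17:00.
Clara ∩ Divya ∩ Nikolai: 06:30-09:00, 15:30-17:00.
The first common window of at least 60 minutes is 06:30-09:00, so the earliest start is 06:30.

06:30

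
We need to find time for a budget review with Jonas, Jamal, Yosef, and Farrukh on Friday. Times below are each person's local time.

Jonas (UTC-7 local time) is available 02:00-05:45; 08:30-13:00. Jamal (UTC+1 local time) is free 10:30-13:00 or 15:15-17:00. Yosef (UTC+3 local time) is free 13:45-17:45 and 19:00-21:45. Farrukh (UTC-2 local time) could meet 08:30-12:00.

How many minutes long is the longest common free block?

75

Jonas in UTC: 09:00-12:45, 15:30-20:00 (add 7h to convert from UTC-7).
Jamal in UTC: 09:30-12:00, 14:15-16:00 (subtract 1h to convert from UTC+1).
Yosef in UTC: 10:45-14:45, 16:00-18:45 (subtract 3h to convert from UTC+3).
Farrukh in UTC: 10:30-14:00 (add 2h to convert from UTC-2).
Jonas ∩ Jamal: 09:30-12:00, 15:30-16:00.
Jonas ∩ Jamal ∩ Yosef: 10:45-12:00.
Jonas ∩ Jamal ∩ Yosef ∩ Farrukh: 10:45-12:00.
The longest is 10:45-12:00 at 75 minutes.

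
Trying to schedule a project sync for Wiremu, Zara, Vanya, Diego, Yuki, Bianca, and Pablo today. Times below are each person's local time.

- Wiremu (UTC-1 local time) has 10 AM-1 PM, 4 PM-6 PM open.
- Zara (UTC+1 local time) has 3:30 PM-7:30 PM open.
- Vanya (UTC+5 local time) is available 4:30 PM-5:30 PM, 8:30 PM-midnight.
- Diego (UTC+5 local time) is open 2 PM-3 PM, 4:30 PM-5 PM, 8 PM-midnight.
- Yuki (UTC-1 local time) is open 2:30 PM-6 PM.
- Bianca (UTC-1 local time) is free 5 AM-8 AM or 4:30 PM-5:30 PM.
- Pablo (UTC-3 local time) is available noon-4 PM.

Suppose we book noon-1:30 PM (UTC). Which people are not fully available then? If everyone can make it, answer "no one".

Bianca, Diego, Pablo, Vanya, Yuki, Zara

Wiremu in UTC: 11:00-14:00, 17:00-19:00 (add 1h to convert from UTC-1).
Zara in UTC: 14:30-18:30 (subtract 1h to convert from UTC+1).
Vanya in UTC: 11:30-12:30, 15:30-19:00 (subtract 5h to convert from UTC+5).
Diego in UTC: 09:00-10:00, 11:30-12:00, 15:00-19:00 (subtract 5h to convert from UTC+5).
Yuki in UTC: 15:30-19:00 (add 1h to convert from UTC-1).
Bianca in UTC: 06:00-09:00, 17:30-18:30 (add 1h to convert from UTC-1).
Pablo in UTC: 15:00-19:00 (add 3h to convert from UTC-3).
Wiremu: free for 12:00-13:30. Zara: not fully free for 12:00-13:30. Vanya: not fully free for 12:00-13:30. Diego: not fully free for 12:00-13:30. Yuki: not fully free for 12:00-13:30. Bianca: not fully free for 12:00-13:30. Pablo: not fully free for 12:00-13:30.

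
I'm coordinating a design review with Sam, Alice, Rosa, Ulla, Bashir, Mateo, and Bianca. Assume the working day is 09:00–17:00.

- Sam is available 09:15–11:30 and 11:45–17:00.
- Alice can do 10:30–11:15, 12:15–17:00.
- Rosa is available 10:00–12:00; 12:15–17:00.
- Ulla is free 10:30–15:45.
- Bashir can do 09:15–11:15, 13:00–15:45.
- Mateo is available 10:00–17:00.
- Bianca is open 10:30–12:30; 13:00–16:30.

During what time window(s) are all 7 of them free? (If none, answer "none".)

Sam ∩ Alice: 10:30-11:15, 12:15-17:00.
Sam ∩ Alice ∩ Rosa: 10:30-11:15, 12:15-17:00.
Sam ∩ Alice ∩ Rosa ∩ Ulla: 10:30-11:15, 12:15-15:45.
Sam ∩ Alice ∩ Rosa ∩ Ulla ∩ Bashir: 10:30-11:15, 13:00-15:45.
Sam ∩ Alice ∩ Rosa ∩ Ulla ∩ Bashir ∩ Mateo: 10:30-11:15, 13:00-15:45.
Sam ∩ Alice ∩ Rosa ∩ Ulla ∩ Bashir ∩ Mateo ∩ Bianca: 10:30-11:15, 13:00-15:45.
So the common availability across everyone is 10:30-11:15, 13:00-15:45.

10:30-11:15, 13:00-15:45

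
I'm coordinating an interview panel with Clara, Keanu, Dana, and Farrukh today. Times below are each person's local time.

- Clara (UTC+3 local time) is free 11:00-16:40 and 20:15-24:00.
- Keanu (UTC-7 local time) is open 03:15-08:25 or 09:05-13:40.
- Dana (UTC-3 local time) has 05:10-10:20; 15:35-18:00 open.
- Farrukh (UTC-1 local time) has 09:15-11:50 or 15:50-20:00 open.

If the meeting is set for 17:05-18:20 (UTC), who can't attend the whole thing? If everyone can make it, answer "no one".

Clara, Dana

Clara in UTC: 08:00-13:40, 17:15-21:00 (subtract 3h to convert from UTC+3).
Keanu in UTC: 10:15-15:25, 16:05-20:40 (add 7h to convert from UTC-7).
Dana in UTC: 08:10-13:20, 18:35-21:00 (add 3h to convert from UTC-3).
Farrukh in UTC: 10:15-12:50, 16:50-21:00 (add 1h to convert from UTC-1).
Clara: not fully free for 17:05-18:20. Keanu: free for 17:05-18:20. Dana: not fully free for 17:05-18:20. Farrukh: free for 17:05-18:20.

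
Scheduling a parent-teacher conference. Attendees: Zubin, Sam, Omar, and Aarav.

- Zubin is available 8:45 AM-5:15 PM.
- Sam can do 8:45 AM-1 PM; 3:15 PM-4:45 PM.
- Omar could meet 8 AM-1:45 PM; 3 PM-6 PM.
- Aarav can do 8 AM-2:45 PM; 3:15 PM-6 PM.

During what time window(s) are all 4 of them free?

08:45-13:00, 15:15-16:45

Zubin ∩ Sam: 08:45-13:00, 15:15-16:45.
Zubin ∩ Sam ∩ Omar: 08:45-13:00, 15:15-16:45.
Zubin ∩ Sam ∩ Omar ∩ Aarav: 08:45-13:00, 15:15-16:45.
So the common availability across everyone is 08:45-13:00, 15:15-16:45.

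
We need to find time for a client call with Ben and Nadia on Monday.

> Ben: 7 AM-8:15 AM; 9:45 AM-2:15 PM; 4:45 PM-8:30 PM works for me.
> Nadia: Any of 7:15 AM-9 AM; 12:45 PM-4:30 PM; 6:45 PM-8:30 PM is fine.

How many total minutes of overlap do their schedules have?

Ben ∩ Nadia: 07:15-08:15, 12:45-14:15, 18:45-20:30.
Summing the common windows: 60 + 90 + 105 = 255 minutes.

255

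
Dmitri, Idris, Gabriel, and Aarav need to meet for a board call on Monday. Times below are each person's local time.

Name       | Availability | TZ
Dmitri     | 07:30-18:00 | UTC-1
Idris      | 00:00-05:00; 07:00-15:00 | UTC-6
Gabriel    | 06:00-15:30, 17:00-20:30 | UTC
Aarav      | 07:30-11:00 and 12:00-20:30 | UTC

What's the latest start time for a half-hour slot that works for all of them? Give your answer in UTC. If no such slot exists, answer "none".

Dmitri in UTC: 08:30-19:00 (add 1h to convert from UTC-1).
Idris in UTC: 06:00-11:00, 13:00-21:00 (add 6h to convert from UTC-6).
Gabriel in UTC: 06:00-15:30, 17:00-20:30.
Aarav in UTC: 07:30-11:00, 12:00-20:30.
Dmitri ∩ Idris: 08:30-11:00, 13:00-19:00.
Dmitri ∩ Idris ∩ Gabriel: 08:30-11:00, 13:00-15:30, 17:00-19:00.
Dmitri ∩ Idris ∩ Gabriel ∩ Aarav: 08:30-11:00, 13:00-15:30, 17:00-19:00.
The last common window of at least 30 minutes is 17:00-19:00; a 30-minute meeting can start as late as 18:30 and still end by 19:00.

18:30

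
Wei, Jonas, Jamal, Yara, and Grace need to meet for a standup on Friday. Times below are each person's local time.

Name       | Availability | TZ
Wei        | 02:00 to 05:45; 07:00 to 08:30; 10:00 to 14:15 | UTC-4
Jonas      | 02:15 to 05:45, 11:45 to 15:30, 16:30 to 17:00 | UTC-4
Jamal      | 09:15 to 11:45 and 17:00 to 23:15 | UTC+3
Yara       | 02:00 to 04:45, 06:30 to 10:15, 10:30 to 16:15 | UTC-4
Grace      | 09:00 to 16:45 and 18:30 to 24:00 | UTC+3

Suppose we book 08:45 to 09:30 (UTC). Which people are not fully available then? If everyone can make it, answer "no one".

Jamal, Yara

Wei in UTC: 06:00-09:45, 11:00-12:30, 14:00-18:15 (add 4h to convert from UTC-4).
Jonas in UTC: 06:15-09:45, 15:45-19:30, 20:30-21:00 (add 4h to convert from UTC-4).
Jamal in UTC: 06:15-08:45, 14:00-20:15 (subtract 3h to convert from UTC+3).
Yara in UTC: 06:00-08:45, 10:30-14:15, 14:30-20:15 (add 4h to convert from UTC-4).
Grace in UTC: 06:00-13:45, 15:30-21:00 (subtract 3h to convert from UTC+3).
Wei: free for 08:45-09:30. Jonas: free for 08:45-09:30. Jamal: not fully free for 08:45-09:30. Yara: not fully free for 08:45-09:30. Grace: free for 08:45-09:30.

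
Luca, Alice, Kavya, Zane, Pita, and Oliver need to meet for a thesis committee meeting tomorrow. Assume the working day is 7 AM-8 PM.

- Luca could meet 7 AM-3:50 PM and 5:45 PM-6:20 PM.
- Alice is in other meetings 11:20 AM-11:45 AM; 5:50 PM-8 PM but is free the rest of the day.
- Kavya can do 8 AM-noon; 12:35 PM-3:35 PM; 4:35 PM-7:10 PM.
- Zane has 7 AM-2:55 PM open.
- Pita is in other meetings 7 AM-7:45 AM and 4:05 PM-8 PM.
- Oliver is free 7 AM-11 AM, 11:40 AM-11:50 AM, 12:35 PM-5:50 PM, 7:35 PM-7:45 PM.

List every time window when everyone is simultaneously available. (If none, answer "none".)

Luca free: 07:00-15:50, 17:45-18:20.
Alice free: 07:00-11:20, 11:45-17:50 (invert busy blocks within the working day).
Kavya free: 08:00-12:00, 12:35-15:35, 16:35-19:10.
Zane free: 07:00-14:55.
Pita free: 07:45-16:05 (invert busy blocks within the working day).
Oliver free: 07:00-11:00, 11:40-11:50, 12:35-17:50, 19:35-19:45.
Luca ∩ Alice: 07:00-11:20, 11:45-15:50, 17:45-17:50.
Luca ∩ Alice ∩ Kavya: 08:00-11:20, 11:45-12:00, 12:35-15:35, 17:45-17:50.
Luca ∩ Alice ∩ Kavya ∩ Zane: 08:00-11:20, 11:45-12:00, 12:35-14:55.
Luca ∩ Alice ∩ Kavya ∩ Zane ∩ Pita: 08:00-11:20, 11:45-12:00, 12:35-14:55.
Luca ∩ Alice ∩ Kavya ∩ Zane ∩ Pita ∩ Oliver: 08:00-11:00, 11:45-11:50, 12:35-14:55.
So the common availability across everyone is 08:00-11:00, 11:45-11:50, 12:35-14:55.

08:00-11:00, 11:45-11:50, 12:35-14:55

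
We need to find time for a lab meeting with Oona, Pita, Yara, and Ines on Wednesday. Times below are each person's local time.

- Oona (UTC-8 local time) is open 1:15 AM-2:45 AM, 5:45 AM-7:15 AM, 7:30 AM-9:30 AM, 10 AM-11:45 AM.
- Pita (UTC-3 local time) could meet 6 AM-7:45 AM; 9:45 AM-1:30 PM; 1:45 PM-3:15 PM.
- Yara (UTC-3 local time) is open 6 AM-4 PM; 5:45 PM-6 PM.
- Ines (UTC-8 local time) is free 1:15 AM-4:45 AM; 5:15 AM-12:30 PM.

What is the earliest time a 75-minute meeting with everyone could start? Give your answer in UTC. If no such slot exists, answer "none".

09:15

Oona in UTC: 09:15-10:45, 13:45-15:15, 15:30-17:30, 18:00-19:45 (add 8h to convert from UTC-8).
Pita in UTC: 09:00-10:45, 12:45-16:30, 16:45-18:15 (add 3h to convert from UTC-3).
Yara in UTC: 09:00-19:00, 20:45-21:00 (add 3h to convert from UTC-3).
Ines in UTC: 09:15-12:45, 13:15-20:30 (add 8h to convert from UTC-8).
Oona ∩ Pita: 09:15-10:45, 13:45-15:15, 15:30-16:30, 16:45-17:30, 18:00-18:15.
Oona ∩ Pita ∩ Yara: 09:15-10:45, 13:45-15:15, 15:30-16:30, 16:45-17:30, 18:00-18:15.
Oona ∩ Pita ∩ Yara ∩ Ines: 09:15-10:45, 13:45-15:15, 15:30-16:30, 16:45-17:30, 18:00-18:15.
The first common window of at least 75 minutes is 09:15-10:45, so the earliest start is 09:15.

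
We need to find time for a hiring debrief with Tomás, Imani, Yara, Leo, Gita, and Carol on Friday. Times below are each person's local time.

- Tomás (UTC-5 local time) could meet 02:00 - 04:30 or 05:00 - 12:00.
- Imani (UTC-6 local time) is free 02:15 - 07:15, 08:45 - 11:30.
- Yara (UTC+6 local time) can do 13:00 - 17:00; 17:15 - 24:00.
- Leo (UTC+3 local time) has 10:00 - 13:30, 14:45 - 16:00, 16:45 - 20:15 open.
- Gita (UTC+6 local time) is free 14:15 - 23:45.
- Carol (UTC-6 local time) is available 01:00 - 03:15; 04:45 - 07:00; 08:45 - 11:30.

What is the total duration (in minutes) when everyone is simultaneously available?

Tomás in UTC: 07:00-09:30, 10:00-17:00 (add 5h to convert from UTC-5).
Imani in UTC: 08:15-13:15, 14:45-17:30 (add 6h to convert from UTC-6).
Yara in UTC: 07:00-11:00, 11:15-18:00 (subtract 6h to convert from UTC+6).
Leo in UTC: 07:00-10:30, 11:45-13:00, 13:45-17:15 (subtract 3h to convert from UTC+3).
Gita in UTC: 08:15-17:45 (subtract 6h to convert from UTC+6).
Carol in UTC: 07:00-09:15, 10:45-13:00, 14:45-17:30 (add 6h to convert from UTC-6).
Tomás ∩ Imani: 08:15-09:30, 10:00-13:15, 14:45-17:00.
Tomás ∩ Imani ∩ Yara: 08:15-09:30, 10:00-11:00, 11:15-13:15, 14:45-17:00.
Tomás ∩ Imani ∩ Yara ∩ Leo: 08:15-09:30, 10:00-10:30, 11:45-13:00, 14:45-17:00.
Tomás ∩ Imani ∩ Yara ∩ Leo ∩ Gita: 08:15-09:30, 10:00-10:30, 11:45-13:00, 14:45-17:00.
Tomás ∩ Imani ∩ Yara ∩ Leo ∩ Gita ∩ Carol: 08:15-09:15, 11:45-13:00, 14:45-17:00.
So the common availability across everyone is 08:15-09:15, 11:45-13:00, 14:45-17:00.
Summing the common windows: 60 + 75 + 135 = 270 minutes.

270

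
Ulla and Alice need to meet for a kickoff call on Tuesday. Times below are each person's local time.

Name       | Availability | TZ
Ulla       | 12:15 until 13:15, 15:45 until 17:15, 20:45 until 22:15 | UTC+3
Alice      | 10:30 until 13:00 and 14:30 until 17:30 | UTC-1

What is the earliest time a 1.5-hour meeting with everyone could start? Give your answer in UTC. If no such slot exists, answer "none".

Ulla in UTC: 09:15-10:15, 12:45-14:15, 17:45-19:15 (subtract 3h to convert from UTC+3).
Alice in UTC: 11:30-14:00, 15:30-18:30 (add 1h to convert from UTC-1).
Ulla ∩ Alice: 12:45-14:00, 17:45-18:30.
No common window is at least 90 minutes long.

none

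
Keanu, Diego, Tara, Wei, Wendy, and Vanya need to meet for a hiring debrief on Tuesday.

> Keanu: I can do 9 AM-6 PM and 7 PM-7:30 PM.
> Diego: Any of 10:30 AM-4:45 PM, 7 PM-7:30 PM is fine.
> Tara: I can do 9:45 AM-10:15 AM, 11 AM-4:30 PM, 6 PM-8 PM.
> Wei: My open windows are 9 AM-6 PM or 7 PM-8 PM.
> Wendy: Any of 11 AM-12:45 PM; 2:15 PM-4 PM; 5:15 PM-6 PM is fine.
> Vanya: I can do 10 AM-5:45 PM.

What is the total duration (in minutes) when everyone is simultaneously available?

210

Keanu ∩ Diego: 10:30-16:45, 19:00-19:30.
Keanu ∩ Diego ∩ Tara: 11:00-16:30, 19:00-19:30.
Keanu ∩ Diego ∩ Tara ∩ Wei: 11:00-16:30, 19:00-19:30.
Keanu ∩ Diego ∩ Tara ∩ Wei ∩ Wendy: 11:00-12:45, 14:15-16:00.
Keanu ∩ Diego ∩ Tara ∩ Wei ∩ Wendy ∩ Vanya: 11:00-12:45, 14:15-16:00.
Summing the common windows: 105 + 105 = 210 minutes.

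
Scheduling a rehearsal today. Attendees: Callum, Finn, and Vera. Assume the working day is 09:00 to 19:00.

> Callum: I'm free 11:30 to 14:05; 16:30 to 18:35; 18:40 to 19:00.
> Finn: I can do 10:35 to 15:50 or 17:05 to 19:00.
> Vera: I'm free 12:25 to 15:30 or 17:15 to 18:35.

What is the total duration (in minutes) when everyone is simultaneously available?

Callum ∩ Finn: 11:30-14:05, 17:05-18:35, 18:40-19:00.
Callum ∩ Finn ∩ Vera: 12:25-14:05, 17:15-18:35.
Summing the common windows: 100 + 80 = 180 minutes.

180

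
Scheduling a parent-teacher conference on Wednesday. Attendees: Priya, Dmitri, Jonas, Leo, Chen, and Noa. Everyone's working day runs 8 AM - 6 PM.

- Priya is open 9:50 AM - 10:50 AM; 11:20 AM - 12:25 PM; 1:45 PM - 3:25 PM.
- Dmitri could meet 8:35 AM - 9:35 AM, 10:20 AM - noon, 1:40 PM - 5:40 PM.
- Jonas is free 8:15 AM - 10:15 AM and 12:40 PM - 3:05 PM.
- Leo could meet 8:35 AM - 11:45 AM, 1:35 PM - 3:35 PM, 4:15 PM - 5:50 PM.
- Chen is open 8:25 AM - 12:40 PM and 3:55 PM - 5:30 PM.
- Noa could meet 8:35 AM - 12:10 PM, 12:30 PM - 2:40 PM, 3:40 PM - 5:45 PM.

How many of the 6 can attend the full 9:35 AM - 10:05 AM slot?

4

Jonas, Leo, Chen, and Noa can make the full 09:35-10:05 slot — that's 4.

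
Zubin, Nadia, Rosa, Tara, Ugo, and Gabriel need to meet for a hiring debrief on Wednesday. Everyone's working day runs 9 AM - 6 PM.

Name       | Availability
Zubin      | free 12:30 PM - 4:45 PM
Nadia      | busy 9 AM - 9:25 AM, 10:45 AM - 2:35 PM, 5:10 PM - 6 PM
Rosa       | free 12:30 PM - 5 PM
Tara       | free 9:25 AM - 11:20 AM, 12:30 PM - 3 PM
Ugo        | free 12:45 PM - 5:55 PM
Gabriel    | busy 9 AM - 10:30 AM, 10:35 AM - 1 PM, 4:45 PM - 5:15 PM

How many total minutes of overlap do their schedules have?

25

Zubin free: 12:30-16:45.
Nadia free: 09:25-10:45, 14:35-17:10 (invert busy blocks within the working day).
Rosa free: 12:30-17:00.
Tara free: 09:25-11:20, 12:30-15:00.
Ugo free: 12:45-17:55.
Gabriel free: 10:30-10:35, 13:00-16:45, 17:15-18:00 (invert busy blocks within the working day).
Zubin ∩ Nadia: 14:35-16:45.
Zubin ∩ Nadia ∩ Rosa: 14:35-16:45.
Zubin ∩ Nadia ∩ Rosa ∩ Tara: 14:35-15:00.
Zubin ∩ Nadia ∩ Rosa ∩ Tara ∩ Ugo: 14:35-15:00.
Zubin ∩ Nadia ∩ Rosa ∩ Tara ∩ Ugo ∩ Gabriel: 14:35-15:00.
So the common availability across everyone is 14:35-15:00.
That's a single block of 25 minutes.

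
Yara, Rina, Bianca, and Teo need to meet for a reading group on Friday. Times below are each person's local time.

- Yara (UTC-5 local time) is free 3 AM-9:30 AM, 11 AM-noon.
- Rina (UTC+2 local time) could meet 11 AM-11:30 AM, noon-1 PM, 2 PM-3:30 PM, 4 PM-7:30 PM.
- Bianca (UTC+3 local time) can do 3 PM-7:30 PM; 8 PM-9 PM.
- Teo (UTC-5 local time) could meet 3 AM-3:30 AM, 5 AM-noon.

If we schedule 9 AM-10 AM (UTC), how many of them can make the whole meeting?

1

Yara in UTC: 08:00-14:30, 16:00-17:00 (add 5h to convert from UTC-5).
Rina in UTC: 09:00-09:30, 10:00-11:00, 12:00-13:30, 14:00-17:30 (subtract 2h to convert from UTC+2).
Bianca in UTC: 12:00-16:30, 17:00-18:00 (subtract 3h to convert from UTC+3).
Teo in UTC: 08:00-08:30, 10:00-17:00 (add 5h to convert from UTC-5).
Yara can make the full 09:00-10:00 slot — that's 1.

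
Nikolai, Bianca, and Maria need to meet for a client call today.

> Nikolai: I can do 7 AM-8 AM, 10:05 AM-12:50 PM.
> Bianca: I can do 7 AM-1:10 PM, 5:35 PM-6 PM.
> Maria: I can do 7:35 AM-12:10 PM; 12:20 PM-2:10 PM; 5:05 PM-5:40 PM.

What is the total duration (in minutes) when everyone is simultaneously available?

Nikolai ∩ Bianca: 07:00-08:00, 10:05-12:50.
Nikolai ∩ Bianca ∩ Maria: 07:35-08:00, 10:05-12:10, 12:20-12:50.
Summing the common windows: 25 + 125 + 30 = 180 minutes.

180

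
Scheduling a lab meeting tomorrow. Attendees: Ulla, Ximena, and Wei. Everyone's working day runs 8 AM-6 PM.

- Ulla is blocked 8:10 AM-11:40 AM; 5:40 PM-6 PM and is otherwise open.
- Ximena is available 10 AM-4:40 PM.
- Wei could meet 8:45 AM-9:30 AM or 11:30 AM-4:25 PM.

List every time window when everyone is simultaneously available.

11:40-16:25

Ulla free: 08:00-08:10, 11:40-17:40 (invert busy blocks within the working day).
Ximena free: 10:00-16:40.
Wei free: 08:45-09:30, 11:30-16:25.
Ulla ∩ Ximena: 11:40-16:40.
Ulla ∩ Ximena ∩ Wei: 11:40-16:25.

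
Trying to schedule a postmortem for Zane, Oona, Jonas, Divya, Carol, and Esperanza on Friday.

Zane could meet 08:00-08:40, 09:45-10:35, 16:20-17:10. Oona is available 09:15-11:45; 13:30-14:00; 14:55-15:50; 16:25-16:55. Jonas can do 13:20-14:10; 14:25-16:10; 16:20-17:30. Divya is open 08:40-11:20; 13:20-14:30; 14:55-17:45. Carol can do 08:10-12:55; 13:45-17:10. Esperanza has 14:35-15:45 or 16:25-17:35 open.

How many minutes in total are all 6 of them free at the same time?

30

Zane ∩ Oona: 09:45-10:35, 16:25-16:55.
Zane ∩ Oona ∩ Jonas: 16:25-16:55.
Zane ∩ Oona ∩ Jonas ∩ Divya: 16:25-16:55.
Zane ∩ Oona ∩ Jonas ∩ Divya ∩ Carol: 16:25-16:55.
Zane ∩ Oona ∩ Jonas ∩ Divya ∩ Carol ∩ Esperanza: 16:25-16:55.
So the common availability across everyone is 16:25-16:55.
That's a single block of 30 minutes.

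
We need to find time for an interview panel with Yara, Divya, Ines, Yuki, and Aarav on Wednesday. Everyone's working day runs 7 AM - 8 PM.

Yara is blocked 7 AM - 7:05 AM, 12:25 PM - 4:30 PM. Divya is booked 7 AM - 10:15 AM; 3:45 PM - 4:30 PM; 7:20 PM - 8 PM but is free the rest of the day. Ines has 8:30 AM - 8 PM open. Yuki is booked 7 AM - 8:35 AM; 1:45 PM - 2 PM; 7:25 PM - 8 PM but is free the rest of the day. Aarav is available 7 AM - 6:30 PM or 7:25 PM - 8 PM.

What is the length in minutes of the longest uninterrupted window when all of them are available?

Yara free: 07:05-12:25, 16:30-20:00 (invert busy blocks within the working day).
Divya free: 10:15-15:45, 16:30-19:20 (invert busy blocks within the working day).
Ines free: 08:30-20:00.
Yuki free: 08:35-13:45, 14:00-19:25 (invert busy blocks within the working day).
Aarav free: 07:00-18:30, 19:25-20:00.
Yara ∩ Divya: 10:15-12:25, 16:30-19:20.
Yara ∩ Divya ∩ Ines: 10:15-12:25, 16:30-19:20.
Yara ∩ Divya ∩ Ines ∩ Yuki: 10:15-12:25, 16:30-19:20.
Yara ∩ Divya ∩ Ines ∩ Yuki ∩ Aarav: 10:15-12:25, 16:30-18:30.
The longest is 10:15-12:25 at 130 minutes.

130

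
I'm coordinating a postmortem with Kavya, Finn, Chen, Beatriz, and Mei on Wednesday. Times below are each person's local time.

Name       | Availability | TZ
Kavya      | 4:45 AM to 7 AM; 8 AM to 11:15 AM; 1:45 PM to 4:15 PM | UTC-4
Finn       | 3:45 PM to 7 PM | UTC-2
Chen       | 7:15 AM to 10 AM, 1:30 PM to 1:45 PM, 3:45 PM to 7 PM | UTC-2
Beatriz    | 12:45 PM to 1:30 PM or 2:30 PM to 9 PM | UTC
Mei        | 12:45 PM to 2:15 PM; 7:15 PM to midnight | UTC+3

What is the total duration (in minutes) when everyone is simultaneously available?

Kavya in UTC: 08:45-11:00, 12:00-15:15, 17:45-20:15 (add 4h to convert from UTC-4).
Finn in UTC: 17:45-21:00 (add 2h to convert from UTC-2).
Chen in UTC: 09:15-12:00, 15:30-15:45, 17:45-21:00 (add 2h to convert from UTC-2).
Beatriz in UTC: 12:45-13:30, 14:30-21:00.
Mei in UTC: 09:45-11:15, 16:15-21:00 (subtract 3h to convert from UTC+3).
Kavya ∩ Finn: 17:45-20:15.
Kavya ∩ Finn ∩ Chen: 17:45-20:15.
Kavya ∩ Finn ∩ Chen ∩ Beatriz: 17:45-20:15.
Kavya ∩ Finn ∩ Chen ∩ Beatriz ∩ Mei: 17:45-20:15.
That's a single block of 150 minutes.

150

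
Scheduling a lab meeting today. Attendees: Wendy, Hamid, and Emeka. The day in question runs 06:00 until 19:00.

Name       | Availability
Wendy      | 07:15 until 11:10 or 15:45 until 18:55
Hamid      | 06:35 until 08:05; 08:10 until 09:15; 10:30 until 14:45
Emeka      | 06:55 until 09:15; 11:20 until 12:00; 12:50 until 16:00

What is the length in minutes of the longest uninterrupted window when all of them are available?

Wendy ∩ Hamid: 07:15-08:05, 08:10-09:15, 10:30-11:10.
Wendy ∩ Hamid ∩ Emeka: 07:15-08:05, 08:10-09:15.
So the common availability across everyone is 07:15-08:05, 08:10-09:15.
The longest is 08:10-09:15 at 65 minutes.

65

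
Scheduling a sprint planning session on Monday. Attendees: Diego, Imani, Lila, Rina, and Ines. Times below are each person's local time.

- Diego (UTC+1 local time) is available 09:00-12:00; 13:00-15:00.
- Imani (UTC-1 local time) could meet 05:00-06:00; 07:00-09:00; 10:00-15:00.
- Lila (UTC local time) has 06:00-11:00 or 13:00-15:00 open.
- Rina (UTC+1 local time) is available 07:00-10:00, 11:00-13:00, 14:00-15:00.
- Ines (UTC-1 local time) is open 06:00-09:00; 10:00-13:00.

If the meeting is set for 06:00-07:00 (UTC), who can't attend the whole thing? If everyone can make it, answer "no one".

Diego, Ines

Diego in UTC: 08:00-11:00, 12:00-14:00 (subtract 1h to convert from UTC+1).
Imani in UTC: 06:00-07:00, 08:00-10:00, 11:00-16:00 (add 1h to convert from UTC-1).
Lila in UTC: 06:00-11:00, 13:00-15:00.
Rina in UTC: 06:00-09:00, 10:00-12:00, 13:00-14:00 (subtract 1h to convert from UTC+1).
Ines in UTC: 07:00-10:00, 11:00-14:00 (add 1h to convert from UTC-1).
Diego: not fully free for 06:00-07:00. Imani: free for 06:00-07:00. Lila: free for 06:00-07:00. Rina: free for 06:00-07:00. Ines: not fully free for 06:00-07:00.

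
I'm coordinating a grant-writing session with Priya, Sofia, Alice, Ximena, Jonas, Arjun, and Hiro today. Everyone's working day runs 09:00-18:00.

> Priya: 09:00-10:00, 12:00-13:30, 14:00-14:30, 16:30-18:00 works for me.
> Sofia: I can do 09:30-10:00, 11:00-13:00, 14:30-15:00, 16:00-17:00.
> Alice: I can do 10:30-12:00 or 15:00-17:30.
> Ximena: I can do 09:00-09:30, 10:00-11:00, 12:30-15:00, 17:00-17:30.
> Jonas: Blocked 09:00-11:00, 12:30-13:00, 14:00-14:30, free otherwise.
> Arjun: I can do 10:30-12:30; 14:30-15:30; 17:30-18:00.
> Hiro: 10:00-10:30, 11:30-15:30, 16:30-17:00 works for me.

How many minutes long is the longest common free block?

Priya free: 09:00-10:00, 12:00-13:30, 14:00-14:30, 16:30-18:00.
Sofia free: 09:30-10:00, 11:00-13:00, 14:30-15:00, 16:00-17:00.
Alice free: 10:30-12:00, 15:00-17:30.
Ximena free: 09:00-09:30, 10:00-11:00, 12:30-15:00, 17:00-17:30.
Jonas free: 11:00-12:30, 13:00-14:00, 14:30-18:00 (invert busy blocks within the working day).
Arjun free: 10:30-12:30, 14:30-15:30, 17:30-18:00.
Hiro free: 10:00-10:30, 11:30-15:30, 16:30-17:00.
Priya ∩ Sofia: 09:30-10:00, 12:00-13:00, 16:30-17:00.
Priya ∩ Sofia ∩ Alice: 16:30-17:00.
Priya ∩ Sofia ∩ Alice ∩ Ximena: ∅.
Priya ∩ Sofia ∩ Alice ∩ Ximena ∩ Jonas: ∅.
Priya ∩ Sofia ∩ Alice ∩ Ximena ∩ Jonas ∩ Arjun: ∅.
Priya ∩ Sofia ∩ Alice ∩ Ximena ∩ Jonas ∩ Arjun ∩ Hiro: ∅.
There is no time when everyone is free.
No common window exists, so the longest block is 0 minutes.

0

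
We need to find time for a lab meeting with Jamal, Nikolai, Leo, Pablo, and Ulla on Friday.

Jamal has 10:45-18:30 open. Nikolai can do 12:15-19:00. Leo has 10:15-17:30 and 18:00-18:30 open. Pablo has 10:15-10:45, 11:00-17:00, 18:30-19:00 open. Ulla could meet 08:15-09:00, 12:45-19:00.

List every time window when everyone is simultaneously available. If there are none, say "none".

12:45-17:00

Jamal ∩ Nikolai: 12:15-18:30.
Jamal ∩ Nikolai ∩ Leo: 12:15-17:30, 18:00-18:30.
Jamal ∩ Nikolai ∩ Leo ∩ Pablo: 12:15-17:00.
Jamal ∩ Nikolai ∩ Leo ∩ Pablo ∩ Ulla: 12:45-17:00.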